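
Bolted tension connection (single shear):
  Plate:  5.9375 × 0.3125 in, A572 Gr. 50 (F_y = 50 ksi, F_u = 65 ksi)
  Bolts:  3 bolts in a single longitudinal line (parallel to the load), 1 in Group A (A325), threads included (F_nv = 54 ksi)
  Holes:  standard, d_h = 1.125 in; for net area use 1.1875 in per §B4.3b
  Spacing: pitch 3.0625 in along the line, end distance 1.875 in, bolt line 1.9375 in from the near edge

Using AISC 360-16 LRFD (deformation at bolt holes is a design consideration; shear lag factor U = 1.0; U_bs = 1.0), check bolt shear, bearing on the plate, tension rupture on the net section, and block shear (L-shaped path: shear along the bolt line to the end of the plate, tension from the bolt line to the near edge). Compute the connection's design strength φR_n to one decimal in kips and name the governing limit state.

66.5 kips (block shear governs)

Bolt shear: A_b = π(1)²/4 = 0.7854 in². φR_n = 0.75 × 54 × 0.7854 × 3 × 1 = 95.4 kips.
Bearing (0.3125 in plate, F_u = 65 ksi): end bolts L_c = 1.875 − 1.125/2 = 1.3125, R_n = min(1.2×1.3125×0.3125×65, 2.4×1×0.3125×65) = 31.992 kips/bolt; interior L_c = 3.0625 − 1.125 = 1.9375, R_n = 47.227 kips/bolt. φR_n = 0.75 × (1×31.992 + 2×47.227) = 94.8 kips.
Tension rupture (net): A_n = (5.9375 − 1×1.1875)×0.3125 = 1.4844 in² (U = 1.0, A_e = A_n). φR_n = 0.75 × 65 × 1.4844 = 72.4 kips.
Block shear: shear path 1×[1.875+2×3.0625] = 1×8 in, A_gv = 2.5, A_nv = 1×(8 − 2.5×1.1875)×0.3125 = 1.5723 in²; tension to near edge: (1.9375 − 0.5×1.1875)×0.3125 = 0.41992 in². R_n = min(0.6×65×1.5723, 0.6×50×2.5) + 1.0×65×0.41992 = min(61.32, 75) + 27.295 = 88.615 kips. φR_n = 0.75 × 88.615 = 66.5 kips.
Governing: min(95.4, 94.8, 72.4, 66.5) = 66.5 kips → block shear.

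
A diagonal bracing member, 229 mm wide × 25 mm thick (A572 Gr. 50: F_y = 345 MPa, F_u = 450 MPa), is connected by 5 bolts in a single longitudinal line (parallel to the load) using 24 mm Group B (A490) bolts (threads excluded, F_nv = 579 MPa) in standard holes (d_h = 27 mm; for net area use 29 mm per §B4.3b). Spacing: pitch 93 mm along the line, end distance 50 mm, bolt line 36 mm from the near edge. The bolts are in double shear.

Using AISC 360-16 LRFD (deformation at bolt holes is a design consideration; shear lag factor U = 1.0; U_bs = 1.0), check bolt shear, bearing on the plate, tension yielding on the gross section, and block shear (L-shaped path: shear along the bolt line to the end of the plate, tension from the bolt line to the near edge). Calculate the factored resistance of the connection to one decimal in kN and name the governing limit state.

Bolt shear: A_b = π(24)²/4 = 452.39 mm². φR_n = 0.75 × 579 × 452.39 × 5 × 2 = 1964.5 kN.
Bearing (25 mm plate, F_u = 450 MPa): end bolts L_c = 50 − 27/2 = 36.5, R_n = min(1.2×36.5×25×450, 2.4×24×25×450) = 492.75 kN/bolt; interior L_c = 93 − 27 = 66, R_n = 648 kN/bolt. φR_n = 0.75 × (1×492.75 + 4×648) = 2313.6 kN.
Tension yield (gross): A_g = 229×25 = 5725 mm². φR_n = 0.90 × 345 × 5725 = 1777.6 kN.
Block shear: shear path 1×[50+4×93] = 1×422 mm, A_gv = 10550, A_nv = 1×(422 − 4.5×29)×25 = 7287.5 mm²; tension to near edge: (36 − 0.5×29)×25 = 537.5 mm². R_n = min(0.6×450×7287.5, 0.6×345×10550) + 1.0×450×537.5 = min(1967.6, 2183.9) + 241.88 = 2209.5 kN. φR_n = 0.75 × 2209.5 = 1657.1 kN.
Governing: min(1964.5, 2313.6, 1777.6, 1657.1) = 1657.1 kN → block shear.

1657.1 kN (block shear governs)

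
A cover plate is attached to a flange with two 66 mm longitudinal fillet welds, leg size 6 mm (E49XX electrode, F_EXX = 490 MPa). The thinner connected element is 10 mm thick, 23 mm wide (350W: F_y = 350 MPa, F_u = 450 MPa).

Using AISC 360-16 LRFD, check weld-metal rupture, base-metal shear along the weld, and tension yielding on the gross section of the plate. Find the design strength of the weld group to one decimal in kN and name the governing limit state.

Weld metal: throat = 0.707×6 = 4.242 mm, L = 2×66 = 132 mm. φR_n = 0.75 × 0.6 × 490 × 4.242 × 132 = 123.5 kN.
Base metal shear (10 mm plate): yield φR_n = 1.0×0.6×350×10×132 = 277.2 kN; rupture φR_n = 0.75×0.6×450×10×132 = 267.3 kN; take 267.3 kN (rupture).
Tension yield (gross): A_g = 23×10 = 230 mm². φR_n = 0.90 × 350 × 230 = 72.5 kN.
Governing: min(123.5, 267.3, 72.5) = 72.5 kN → gross-section yield.

72.5 kN (gross-section yield governs)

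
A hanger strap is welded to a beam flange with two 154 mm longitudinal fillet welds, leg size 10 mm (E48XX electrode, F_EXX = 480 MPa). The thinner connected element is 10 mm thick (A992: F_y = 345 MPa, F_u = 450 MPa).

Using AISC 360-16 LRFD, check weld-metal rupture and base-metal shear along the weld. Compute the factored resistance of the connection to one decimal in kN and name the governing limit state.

Weld metal: throat = 0.707×10 = 7.07 mm, L = 2×154 = 308 mm. φR_n = 0.75 × 0.6 × 480 × 7.07 × 308 = 470.4 kN.
Base metal shear (10 mm plate): yield φR_n = 1.0×0.6×345×10×308 = 637.6 kN; rupture φR_n = 0.75×0.6×450×10×308 = 623.7 kN; take 623.7 kN (rupture).
Governing: min(470.4, 623.7) = 470.4 kN → weld metal.

470.4 kN (weld metal governs)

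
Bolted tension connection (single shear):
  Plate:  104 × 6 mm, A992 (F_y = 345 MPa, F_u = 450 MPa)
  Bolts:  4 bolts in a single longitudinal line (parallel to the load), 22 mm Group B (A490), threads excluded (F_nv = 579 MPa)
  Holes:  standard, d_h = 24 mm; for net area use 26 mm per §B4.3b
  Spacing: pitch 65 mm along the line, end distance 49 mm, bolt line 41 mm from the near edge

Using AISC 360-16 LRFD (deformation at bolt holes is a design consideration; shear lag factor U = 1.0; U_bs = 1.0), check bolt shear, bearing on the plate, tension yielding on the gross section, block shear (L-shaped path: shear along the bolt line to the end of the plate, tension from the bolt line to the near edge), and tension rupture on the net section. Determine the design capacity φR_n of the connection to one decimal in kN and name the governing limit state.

158.0 kN (net-section rupture governs)

Bolt shear: A_b = π(22)²/4 = 380.13 mm². φR_n = 0.75 × 579 × 380.13 × 4 × 1 = 660.3 kN.
Bearing (6 mm plate, F_u = 450 MPa): end bolts L_c = 49 − 24/2 = 37, R_n = min(1.2×37×6×450, 2.4×22×6×450) = 119.88 kN/bolt; interior L_c = 65 − 24 = 41, R_n = 132.84 kN/bolt. φR_n = 0.75 × (1×119.88 + 3×132.84) = 388.8 kN.
Tension yield (gross): A_g = 104×6 = 624 mm². φR_n = 0.90 × 345 × 624 = 193.8 kN.
Block shear: shear path 1×[49+3×65] = 1×244 mm, A_gv = 1464, A_nv = 1×(244 − 3.5×26)×6 = 918 mm²; tension to near edge: (41 − 0.5×26)×6 = 168 mm². R_n = min(0.6×450×918, 0.6×345×1464) + 1.0×450×168 = min(247.86, 303.05) + 75.6 = 323.46 kN. φR_n = 0.75 × 323.46 = 242.6 kN.
Tension rupture (net): A_n = (104 − 1×26)×6 = 468 mm² (U = 1.0, A_e = A_n). φR_n = 0.75 × 450 × 468 = 158.0 kN.
Governing: min(660.3, 388.8, 193.8, 242.6, 158.0) = 158.0 kN → net-section rupture.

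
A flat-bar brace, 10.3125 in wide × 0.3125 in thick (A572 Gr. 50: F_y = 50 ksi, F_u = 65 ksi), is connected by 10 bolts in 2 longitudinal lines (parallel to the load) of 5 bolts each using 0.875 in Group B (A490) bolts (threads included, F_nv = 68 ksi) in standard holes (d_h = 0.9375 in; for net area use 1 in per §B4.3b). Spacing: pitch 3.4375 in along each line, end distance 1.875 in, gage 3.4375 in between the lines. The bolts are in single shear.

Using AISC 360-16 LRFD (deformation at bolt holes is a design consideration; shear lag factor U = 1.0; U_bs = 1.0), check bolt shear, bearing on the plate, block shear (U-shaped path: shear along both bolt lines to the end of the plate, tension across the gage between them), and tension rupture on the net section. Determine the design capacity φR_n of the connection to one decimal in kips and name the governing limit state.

126.6 kips (net-section rupture governs)

Bolt shear: A_b = π(0.875)²/4 = 0.60132 in². φR_n = 0.75 × 68 × 0.60132 × 10 × 1 = 306.7 kips.
Bearing (0.3125 in plate, F_u = 65 ksi): end bolts L_c = 1.875 − 0.9375/2 = 1.40625, R_n = min(1.2×1.40625×0.3125×65, 2.4×0.875×0.3125×65) = 34.277 kips/bolt; interior L_c = 3.4375 − 0.9375 = 2.5, R_n = 42.656 kips/bolt. φR_n = 0.75 × (2×34.277 + 8×42.656) = 307.4 kips.
Block shear: shear path 2×[1.875+4×3.4375] = 2×15.625 in, A_gv = 9.7656, A_nv = 2×(15.625 − 4.5×1)×0.3125 = 6.9531 in²; tension across gage: (3.4375 − 1×1)×0.3125 = 0.76172 in². R_n = min(0.6×65×6.9531, 0.6×50×9.7656) + 1.0×65×0.76172 = min(271.17, 292.97) + 49.512 = 320.68 kips. φR_n = 0.75 × 320.68 = 240.5 kips.
Tension rupture (net): A_n = (10.3125 − 2×1)×0.3125 = 2.5977 in² (U = 1.0, A_e = A_n). φR_n = 0.75 × 65 × 2.5977 = 126.6 kips.
Governing: min(306.7, 307.4, 240.5, 126.6) = 126.6 kips → net-section rupture.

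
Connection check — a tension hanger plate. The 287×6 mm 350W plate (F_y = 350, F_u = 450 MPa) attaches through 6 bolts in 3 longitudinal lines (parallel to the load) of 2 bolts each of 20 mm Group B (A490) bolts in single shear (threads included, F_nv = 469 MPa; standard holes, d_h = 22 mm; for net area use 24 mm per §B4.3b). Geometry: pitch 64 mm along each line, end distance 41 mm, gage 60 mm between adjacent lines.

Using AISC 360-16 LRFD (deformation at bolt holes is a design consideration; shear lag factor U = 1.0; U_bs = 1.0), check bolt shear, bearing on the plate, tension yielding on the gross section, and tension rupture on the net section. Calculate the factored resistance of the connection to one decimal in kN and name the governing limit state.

Bolt shear: A_b = π(20)²/4 = 314.16 mm². φR_n = 0.75 × 469 × 314.16 × 6 × 1 = 663.0 kN.
Bearing (6 mm plate, F_u = 450 MPa): end bolts L_c = 41 − 22/2 = 30, R_n = min(1.2×30×6×450, 2.4×20×6×450) = 97.2 kN/bolt; interior L_c = 64 − 22 = 42, R_n = 129.6 kN/bolt. φR_n = 0.75 × (3×97.2 + 3×129.6) = 510.3 kN.
Tension yield (gross): A_g = 287×6 = 1722 mm². φR_n = 0.90 × 350 × 1722 = 542.4 kN.
Tension rupture (net): A_n = (287 − 3×24)×6 = 1290 mm² (U = 1.0, A_e = A_n). φR_n = 0.75 × 450 × 1290 = 435.4 kN.
Governing: min(663.0, 510.3, 542.4, 435.4) = 435.4 kN → net-section rupture.

435.4 kN (net-section rupture governs)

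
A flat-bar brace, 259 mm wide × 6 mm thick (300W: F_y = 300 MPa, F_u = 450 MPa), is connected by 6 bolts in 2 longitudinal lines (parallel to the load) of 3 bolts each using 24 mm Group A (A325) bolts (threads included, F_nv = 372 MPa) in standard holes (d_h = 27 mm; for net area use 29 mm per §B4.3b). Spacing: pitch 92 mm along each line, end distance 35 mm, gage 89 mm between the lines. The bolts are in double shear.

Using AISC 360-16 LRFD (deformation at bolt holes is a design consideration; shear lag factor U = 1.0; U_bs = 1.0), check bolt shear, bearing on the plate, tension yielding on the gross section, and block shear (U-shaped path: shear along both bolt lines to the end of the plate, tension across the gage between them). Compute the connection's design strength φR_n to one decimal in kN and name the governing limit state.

Bolt shear: A_b = π(24)²/4 = 452.39 mm². φR_n = 0.75 × 372 × 452.39 × 6 × 2 = 1514.6 kN.
Bearing (6 mm plate, F_u = 450 MPa): end bolts L_c = 35 − 27/2 = 21.5, R_n = min(1.2×21.5×6×450, 2.4×24×6×450) = 69.66 kN/bolt; interior L_c = 92 − 27 = 65, R_n = 155.52 kN/bolt. φR_n = 0.75 × (2×69.66 + 4×155.52) = 571.1 kN.
Tension yield (gross): A_g = 259×6 = 1554 mm². φR_n = 0.90 × 300 × 1554 = 419.6 kN.
Block shear: shear path 2×[35+2×92] = 2×219 mm, A_gv = 2628, A_nv = 2×(219 − 2.5×29)×6 = 1758 mm²; tension across gage: (89 − 1×29)×6 = 360 mm². R_n = min(0.6×450×1758, 0.6×300×2628) + 1.0×450×360 = min(474.66, 473.04) + 162 = 635.04 kN. φR_n = 0.75 × 635.04 = 476.3 kN.
Governing: min(1514.6, 571.1, 419.6, 476.3) = 419.6 kN → gross-section yield.

419.6 kN (gross-section yield governs)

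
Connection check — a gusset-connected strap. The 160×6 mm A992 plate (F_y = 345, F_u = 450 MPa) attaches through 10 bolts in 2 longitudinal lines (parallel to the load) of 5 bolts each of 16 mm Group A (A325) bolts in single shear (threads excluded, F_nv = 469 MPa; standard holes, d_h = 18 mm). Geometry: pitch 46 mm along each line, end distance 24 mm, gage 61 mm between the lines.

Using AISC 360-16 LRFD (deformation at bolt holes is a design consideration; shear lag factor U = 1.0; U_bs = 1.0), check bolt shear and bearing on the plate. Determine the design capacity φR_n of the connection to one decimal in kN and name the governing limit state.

Bolt shear: A_b = π(16)²/4 = 201.06 mm². φR_n = 0.75 × 469 × 201.06 × 10 × 1 = 707.2 kN.
Bearing (6 mm plate, F_u = 450 MPa): end bolts L_c = 24 − 18/2 = 15, R_n = min(1.2×15×6×450, 2.4×16×6×450) = 48.6 kN/bolt; interior L_c = 46 − 18 = 28, R_n = 90.72 kN/bolt. φR_n = 0.75 × (2×48.6 + 8×90.72) = 617.2 kN.
Governing: min(707.2, 617.2) = 617.2 kN → bearing.

617.2 kN (bearing governs)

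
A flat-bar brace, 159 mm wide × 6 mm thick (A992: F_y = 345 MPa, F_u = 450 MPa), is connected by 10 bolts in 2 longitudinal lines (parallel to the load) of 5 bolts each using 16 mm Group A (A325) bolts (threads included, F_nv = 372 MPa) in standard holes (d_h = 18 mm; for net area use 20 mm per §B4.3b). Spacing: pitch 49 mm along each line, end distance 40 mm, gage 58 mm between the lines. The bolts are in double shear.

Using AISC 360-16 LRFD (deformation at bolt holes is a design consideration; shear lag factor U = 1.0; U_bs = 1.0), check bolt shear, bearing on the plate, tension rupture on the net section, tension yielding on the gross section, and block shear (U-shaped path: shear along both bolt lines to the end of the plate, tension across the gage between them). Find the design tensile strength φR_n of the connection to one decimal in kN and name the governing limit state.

241.0 kN (net-section rupture governs)

Bolt shear: A_b = π(16)²/4 = 201.06 mm². φR_n = 0.75 × 372 × 201.06 × 10 × 2 = 1121.9 kN.
Bearing (6 mm plate, F_u = 450 MPa): end bolts L_c = 40 − 18/2 = 31, R_n = min(1.2×31×6×450, 2.4×16×6×450) = 100.44 kN/bolt; interior L_c = 49 − 18 = 31, R_n = 100.44 kN/bolt. φR_n = 0.75 × (2×100.44 + 8×100.44) = 753.3 kN.
Tension rupture (net): A_n = (159 − 2×20)×6 = 714 mm² (U = 1.0, A_e = A_n). φR_n = 0.75 × 450 × 714 = 241.0 kN.
Tension yield (gross): A_g = 159×6 = 954 mm². φR_n = 0.90 × 345 × 954 = 296.2 kN.
Block shear: shear path 2×[40+4×49] = 2×236 mm, A_gv = 2832, A_nv = 2×(236 − 4.5×20)×6 = 1752 mm²; tension across gage: (58 − 1×20)×6 = 228 mm². R_n = min(0.6×450×1752, 0.6×345×2832) + 1.0×450×228 = min(473.04, 586.22) + 102.6 = 575.64 kN. φR_n = 0.75 × 575.64 = 431.7 kN.
Governing: min(1121.9, 753.3, 241.0, 296.2, 431.7) = 241.0 kN → net-section rupture.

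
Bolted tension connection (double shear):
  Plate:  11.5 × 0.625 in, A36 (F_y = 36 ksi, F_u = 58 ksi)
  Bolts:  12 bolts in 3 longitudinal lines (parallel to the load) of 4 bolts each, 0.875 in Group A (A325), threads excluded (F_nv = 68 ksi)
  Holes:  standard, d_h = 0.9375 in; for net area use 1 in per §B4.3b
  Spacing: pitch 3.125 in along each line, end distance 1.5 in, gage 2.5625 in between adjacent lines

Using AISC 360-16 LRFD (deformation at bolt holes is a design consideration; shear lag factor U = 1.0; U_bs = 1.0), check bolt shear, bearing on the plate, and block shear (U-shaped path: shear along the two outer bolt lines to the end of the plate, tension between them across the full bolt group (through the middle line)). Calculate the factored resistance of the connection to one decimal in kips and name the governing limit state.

Bolt shear: A_b = π(0.875)²/4 = 0.60132 in². φR_n = 0.75 × 68 × 0.60132 × 12 × 2 = 736.0 kips.
Bearing (0.625 in plate, F_u = 58 ksi): end bolts L_c = 1.5 − 0.9375/2 = 1.03125, R_n = min(1.2×1.03125×0.625×58, 2.4×0.875×0.625×58) = 44.859 kips/bolt; interior L_c = 3.125 − 0.9375 = 2.1875, R_n = 76.125 kips/bolt. φR_n = 0.75 × (3×44.859 + 9×76.125) = 614.8 kips.
Block shear: shear path 2×[1.5+3×3.125] = 2×10.875 in, A_gv = 13.594, A_nv = 2×(10.875 − 3.5×1)×0.625 = 9.2188 in²; tension across gage: (5.125 − 2×1)×0.625 = 1.9531 in². R_n = min(0.6×58×9.2188, 0.6×36×13.594) + 1.0×58×1.9531 = min(320.81, 293.63) + 113.28 = 406.91 kips. φR_n = 0.75 × 406.91 = 305.2 kips.
Governing: min(736.0, 614.8, 305.2) = 305.2 kips → block shear.

305.2 kips (block shear governs)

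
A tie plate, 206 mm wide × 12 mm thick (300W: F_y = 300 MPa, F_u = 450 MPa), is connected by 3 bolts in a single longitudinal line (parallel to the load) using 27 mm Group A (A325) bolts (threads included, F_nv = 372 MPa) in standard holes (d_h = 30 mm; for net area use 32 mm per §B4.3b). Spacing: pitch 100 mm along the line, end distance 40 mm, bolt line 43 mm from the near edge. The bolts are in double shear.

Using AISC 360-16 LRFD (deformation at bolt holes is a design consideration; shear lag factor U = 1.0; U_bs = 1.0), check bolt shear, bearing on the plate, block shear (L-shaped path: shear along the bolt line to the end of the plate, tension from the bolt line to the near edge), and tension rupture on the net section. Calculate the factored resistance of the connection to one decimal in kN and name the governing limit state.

Bolt shear: A_b = π(27)²/4 = 572.56 mm². φR_n = 0.75 × 372 × 572.56 × 3 × 2 = 958.5 kN.
Bearing (12 mm plate, F_u = 450 MPa): end bolts L_c = 40 − 30/2 = 25, R_n = min(1.2×25×12×450, 2.4×27×12×450) = 162 kN/bolt; interior L_c = 100 − 30 = 70, R_n = 349.92 kN/bolt. φR_n = 0.75 × (1×162 + 2×349.92) = 646.4 kN.
Block shear: shear path 1×[40+2×100] = 1×240 mm, A_gv = 2880, A_nv = 1×(240 − 2.5×32)×12 = 1920 mm²; tension to near edge: (43 − 0.5×32)×12 = 324 mm². R_n = min(0.6×450×1920, 0.6×300×2880) + 1.0×450×324 = min(518.4, 518.4) + 145.8 = 664.2 kN. φR_n = 0.75 × 664.2 = 498.2 kN.
Tension rupture (net): A_n = (206 − 1×32)×12 = 2088 mm² (U = 1.0, A_e = A_n). φR_n = 0.75 × 450 × 2088 = 704.7 kN.
Governing: min(958.5, 646.4, 498.2, 704.7) = 498.2 kN → block shear.

498.2 kN (block shear governs)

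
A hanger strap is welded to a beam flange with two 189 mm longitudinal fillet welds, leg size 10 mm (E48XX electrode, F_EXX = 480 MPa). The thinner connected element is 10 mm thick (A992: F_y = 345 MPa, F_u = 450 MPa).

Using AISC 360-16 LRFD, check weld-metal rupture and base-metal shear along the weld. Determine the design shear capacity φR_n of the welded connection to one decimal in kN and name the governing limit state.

577.3 kN (weld metal governs)

Weld metal: throat = 0.707×10 = 7.07 mm, L = 2×189 = 378 mm. φR_n = 0.75 × 0.6 × 480 × 7.07 × 378 = 577.3 kN.
Base metal shear (10 mm plate): yield φR_n = 1.0×0.6×345×10×378 = 782.5 kN; rupture φR_n = 0.75×0.6×450×10×378 = 765.5 kN; take 765.5 kN (rupture).
Governing: min(577.3, 765.5) = 577.3 kN → weld metal.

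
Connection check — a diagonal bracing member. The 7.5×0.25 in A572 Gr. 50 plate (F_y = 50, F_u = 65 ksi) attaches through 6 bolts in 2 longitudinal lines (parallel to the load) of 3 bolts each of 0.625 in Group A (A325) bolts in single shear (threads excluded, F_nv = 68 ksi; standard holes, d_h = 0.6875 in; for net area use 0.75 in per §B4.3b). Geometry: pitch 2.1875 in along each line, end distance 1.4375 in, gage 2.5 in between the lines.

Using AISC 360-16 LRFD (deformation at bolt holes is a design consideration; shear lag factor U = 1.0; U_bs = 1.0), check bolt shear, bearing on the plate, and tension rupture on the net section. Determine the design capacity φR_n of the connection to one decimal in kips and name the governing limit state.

Bolt shear: A_b = π(0.625)²/4 = 0.3068 in². φR_n = 0.75 × 68 × 0.3068 × 6 × 1 = 93.9 kips.
Bearing (0.25 in plate, F_u = 65 ksi): end bolts L_c = 1.4375 − 0.6875/2 = 1.09375, R_n = min(1.2×1.09375×0.25×65, 2.4×0.625×0.25×65) = 21.328 kips/bolt; interior L_c = 2.1875 − 0.6875 = 1.5, R_n = 24.375 kips/bolt. φR_n = 0.75 × (2×21.328 + 4×24.375) = 105.1 kips.
Tension rupture (net): A_n = (7.5 − 2×0.75)×0.25 = 1.5 in² (U = 1.0, A_e = A_n). φR_n = 0.75 × 65 × 1.5 = 73.1 kips.
Governing: min(93.9, 105.1, 73.1) = 73.1 kips → net-section rupture.

73.1 kips (net-section rupture governs)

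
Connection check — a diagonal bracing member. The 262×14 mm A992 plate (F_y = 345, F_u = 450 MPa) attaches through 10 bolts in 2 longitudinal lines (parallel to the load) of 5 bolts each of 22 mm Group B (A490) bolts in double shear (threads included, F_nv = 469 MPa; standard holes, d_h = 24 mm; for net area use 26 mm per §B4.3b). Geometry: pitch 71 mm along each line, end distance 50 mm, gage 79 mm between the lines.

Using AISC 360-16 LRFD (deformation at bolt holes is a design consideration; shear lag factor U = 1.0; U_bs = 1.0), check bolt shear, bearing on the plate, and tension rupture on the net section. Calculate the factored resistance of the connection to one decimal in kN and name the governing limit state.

992.3 kN (net-section rupture governs)

Bolt shear: A_b = π(22)²/4 = 380.13 mm². φR_n = 0.75 × 469 × 380.13 × 10 × 2 = 2674.2 kN.
Bearing (14 mm plate, F_u = 450 MPa): end bolts L_c = 50 − 24/2 = 38, R_n = min(1.2×38×14×450, 2.4×22×14×450) = 287.28 kN/bolt; interior L_c = 71 − 24 = 47, R_n = 332.64 kN/bolt. φR_n = 0.75 × (2×287.28 + 8×332.64) = 2426.8 kN.
Tension rupture (net): A_n = (262 − 2×26)×14 = 2940 mm² (U = 1.0, A_e = A_n). φR_n = 0.75 × 450 × 2940 = 992.3 kN.
Governing: min(2674.2, 2426.8, 992.3) = 992.3 kN → net-section rupture.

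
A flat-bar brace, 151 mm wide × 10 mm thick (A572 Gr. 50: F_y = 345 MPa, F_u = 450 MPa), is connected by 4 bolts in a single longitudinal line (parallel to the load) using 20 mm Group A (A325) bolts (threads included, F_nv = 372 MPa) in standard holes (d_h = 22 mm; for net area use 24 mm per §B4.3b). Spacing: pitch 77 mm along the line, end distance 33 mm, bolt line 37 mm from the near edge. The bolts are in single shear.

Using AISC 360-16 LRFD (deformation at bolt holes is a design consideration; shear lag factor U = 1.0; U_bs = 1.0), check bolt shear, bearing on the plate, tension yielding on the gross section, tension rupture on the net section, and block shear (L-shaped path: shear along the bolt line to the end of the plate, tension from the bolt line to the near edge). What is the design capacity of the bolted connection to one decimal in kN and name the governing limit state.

350.6 kN (bolt shear governs)

Bolt shear: A_b = π(20)²/4 = 314.16 mm². φR_n = 0.75 × 372 × 314.16 × 4 × 1 = 350.6 kN.
Bearing (10 mm plate, F_u = 450 MPa): end bolts L_c = 33 − 22/2 = 22, R_n = min(1.2×22×10×450, 2.4×20×10×450) = 118.8 kN/bolt; interior L_c = 77 − 22 = 55, R_n = 216 kN/bolt. φR_n = 0.75 × (1×118.8 + 3×216) = 575.1 kN.
Tension yield (gross): A_g = 151×10 = 1510 mm². φR_n = 0.90 × 345 × 1510 = 468.9 kN.
Tension rupture (net): A_n = (151 − 1×24)×10 = 1270 mm² (U = 1.0, A_e = A_n). φR_n = 0.75 × 450 × 1270 = 428.6 kN.
Block shear: shear path 1×[33+3×77] = 1×264 mm, A_gv = 2640, A_nv = 1×(264 − 3.5×24)×10 = 1800 mm²; tension to near edge: (37 − 0.5×24)×10 = 250 mm². R_n = min(0.6×450×1800, 0.6×345×2640) + 1.0×450×250 = min(486, 546.48) + 112.5 = 598.5 kN. φR_n = 0.75 × 598.5 = 448.9 kN.
Governing: min(350.6, 575.1, 468.9, 428.6, 448.9) = 350.6 kN → bolt shear.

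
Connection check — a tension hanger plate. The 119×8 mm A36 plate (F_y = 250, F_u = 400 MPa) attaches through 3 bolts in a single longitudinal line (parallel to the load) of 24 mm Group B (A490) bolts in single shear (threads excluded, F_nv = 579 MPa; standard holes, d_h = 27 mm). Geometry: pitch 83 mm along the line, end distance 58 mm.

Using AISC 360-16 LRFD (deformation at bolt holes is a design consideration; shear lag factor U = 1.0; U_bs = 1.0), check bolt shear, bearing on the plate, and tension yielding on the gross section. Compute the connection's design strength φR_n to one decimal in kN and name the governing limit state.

Bolt shear: A_b = π(24)²/4 = 452.39 mm². φR_n = 0.75 × 579 × 452.39 × 3 × 1 = 589.4 kN.
Bearing (8 mm plate, F_u = 400 MPa): end bolts L_c = 58 − 27/2 = 44.5, R_n = min(1.2×44.5×8×400, 2.4×24×8×400) = 170.88 kN/bolt; interior L_c = 83 − 27 = 56, R_n = 184.32 kN/bolt. φR_n = 0.75 × (1×170.88 + 2×184.32) = 404.6 kN.
Tension yield (gross): A_g = 119×8 = 952 mm². φR_n = 0.90 × 250 × 952 = 214.2 kN.
Governing: min(589.4, 404.6, 214.2) = 214.2 kN → gross-section yield.

214.2 kN (gross-section yield governs)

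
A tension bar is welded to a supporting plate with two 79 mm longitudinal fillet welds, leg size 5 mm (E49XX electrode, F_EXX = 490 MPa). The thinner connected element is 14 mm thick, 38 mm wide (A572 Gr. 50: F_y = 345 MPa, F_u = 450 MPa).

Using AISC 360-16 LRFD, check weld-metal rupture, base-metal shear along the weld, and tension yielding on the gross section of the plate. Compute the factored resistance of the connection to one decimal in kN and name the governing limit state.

123.2 kN (weld metal governs)

Weld metal: throat = 0.707×5 = 3.535 mm, L = 2×79 = 158 mm. φR_n = 0.75 × 0.6 × 490 × 3.535 × 158 = 123.2 kN.
Base metal shear (14 mm plate): yield φR_n = 1.0×0.6×345×14×158 = 457.9 kN; rupture φR_n = 0.75×0.6×450×14×158 = 447.9 kN; take 447.9 kN (rupture).
Tension yield (gross): A_g = 38×14 = 532 mm². φR_n = 0.90 × 345 × 532 = 165.2 kN.
Governing: min(123.2, 447.9, 165.2) = 123.2 kN → weld metal.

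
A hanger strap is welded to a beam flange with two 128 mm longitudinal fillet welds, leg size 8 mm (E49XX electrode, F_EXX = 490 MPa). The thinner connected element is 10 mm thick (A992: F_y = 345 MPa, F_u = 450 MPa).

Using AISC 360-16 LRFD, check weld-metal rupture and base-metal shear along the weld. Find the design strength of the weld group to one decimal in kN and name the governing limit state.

Weld metal: throat = 0.707×8 = 5.656 mm, L = 2×128 = 256 mm. φR_n = 0.75 × 0.6 × 490 × 5.656 × 256 = 319.3 kN.
Base metal shear (10 mm plate): yield φR_n = 1.0×0.6×345×10×256 = 529.9 kN; rupture φR_n = 0.75×0.6×450×10×256 = 518.4 kN; take 518.4 kN (rupture).
Governing: min(319.3, 518.4) = 319.3 kN → weld metal.

319.3 kN (weld metal governs)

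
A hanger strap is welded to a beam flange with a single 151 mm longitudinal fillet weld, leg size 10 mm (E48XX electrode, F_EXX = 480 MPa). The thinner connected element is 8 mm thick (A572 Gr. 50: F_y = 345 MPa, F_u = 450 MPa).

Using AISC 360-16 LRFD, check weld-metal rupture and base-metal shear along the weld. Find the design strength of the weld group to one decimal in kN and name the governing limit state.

Weld metal: throat = 0.707×10 = 7.07 mm, L = 151 mm. φR_n = 0.75 × 0.6 × 480 × 7.07 × 151 = 230.6 kN.
Base metal shear (8 mm plate): yield φR_n = 1.0×0.6×345×8×151 = 250.1 kN; rupture φR_n = 0.75×0.6×450×8×151 = 244.6 kN; take 244.6 kN (rupture).
Governing: min(230.6, 244.6) = 230.6 kN → weld metal.

230.6 kN (weld metal governs)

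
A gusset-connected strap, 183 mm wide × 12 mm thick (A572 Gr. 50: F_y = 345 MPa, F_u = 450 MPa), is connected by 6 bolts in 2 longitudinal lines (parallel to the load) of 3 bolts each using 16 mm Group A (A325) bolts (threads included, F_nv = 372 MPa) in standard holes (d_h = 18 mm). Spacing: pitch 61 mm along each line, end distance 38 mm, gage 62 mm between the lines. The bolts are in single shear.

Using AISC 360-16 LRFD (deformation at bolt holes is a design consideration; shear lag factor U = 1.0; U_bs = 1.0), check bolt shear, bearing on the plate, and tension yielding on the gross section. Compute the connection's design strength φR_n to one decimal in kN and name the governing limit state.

336.6 kN (bolt shear governs)

Bolt shear: A_b = π(16)²/4 = 201.06 mm². φR_n = 0.75 × 372 × 201.06 × 6 × 1 = 336.6 kN.
Bearing (12 mm plate, F_u = 450 MPa): end bolts L_c = 38 − 18/2 = 29, R_n = min(1.2×29×12×450, 2.4×16×12×450) = 187.92 kN/bolt; interior L_c = 61 − 18 = 43, R_n = 207.36 kN/bolt. φR_n = 0.75 × (2×187.92 + 4×207.36) = 904.0 kN.
Tension yield (gross): A_g = 183×12 = 2196 mm². φR_n = 0.90 × 345 × 2196 = 681.9 kN.
Governing: min(336.6, 904.0, 681.9) = 336.6 kN → bolt shear.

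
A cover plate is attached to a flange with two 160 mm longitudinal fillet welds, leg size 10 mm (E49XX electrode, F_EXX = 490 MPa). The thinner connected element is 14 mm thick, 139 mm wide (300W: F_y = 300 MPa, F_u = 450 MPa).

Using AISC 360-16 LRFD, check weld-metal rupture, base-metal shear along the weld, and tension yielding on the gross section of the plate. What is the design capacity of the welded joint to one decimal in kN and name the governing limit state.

498.9 kN (weld metal governs)

Weld metal: throat = 0.707×10 = 7.07 mm, L = 2×160 = 320 mm. φR_n = 0.75 × 0.6 × 490 × 7.07 × 320 = 498.9 kN.
Base metal shear (14 mm plate): yield φR_n = 1.0×0.6×300×14×320 = 806.4 kN; rupture φR_n = 0.75×0.6×450×14×320 = 907.2 kN; take 806.4 kN (yield).
Tension yield (gross): A_g = 139×14 = 1946 mm². φR_n = 0.90 × 300 × 1946 = 525.4 kN.
Governing: min(498.9, 806.4, 525.4) = 498.9 kN → weld metal.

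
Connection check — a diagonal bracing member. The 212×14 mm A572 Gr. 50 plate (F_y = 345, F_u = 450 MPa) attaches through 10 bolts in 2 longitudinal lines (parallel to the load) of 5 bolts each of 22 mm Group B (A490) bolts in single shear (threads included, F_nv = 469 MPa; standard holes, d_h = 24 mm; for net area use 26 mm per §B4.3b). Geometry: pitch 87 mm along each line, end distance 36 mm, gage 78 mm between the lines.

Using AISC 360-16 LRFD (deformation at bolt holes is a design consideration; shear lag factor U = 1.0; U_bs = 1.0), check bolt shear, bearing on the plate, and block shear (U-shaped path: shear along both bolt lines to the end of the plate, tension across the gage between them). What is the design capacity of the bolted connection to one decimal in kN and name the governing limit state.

Bolt shear: A_b = π(22)²/4 = 380.13 mm². φR_n = 0.75 × 469 × 380.13 × 10 × 1 = 1337.1 kN.
Bearing (14 mm plate, F_u = 450 MPa): end bolts L_c = 36 − 24/2 = 24, R_n = min(1.2×24×14×450, 2.4×22×14×450) = 181.44 kN/bolt; interior L_c = 87 − 24 = 63, R_n = 332.64 kN/bolt. φR_n = 0.75 × (2×181.44 + 8×332.64) = 2268.0 kN.
Block shear: shear path 2×[36+4×87] = 2×384 mm, A_gv = 10752, A_nv = 2×(384 − 4.5×26)×14 = 7476 mm²; tension across gage: (78 − 1×26)×14 = 728 mm². R_n = min(0.6×450×7476, 0.6×345×10752) + 1.0×450×728 = min(2018.5, 2225.7) + 327.6 = 2346.1 kN. φR_n = 0.75 × 2346.1 = 1759.6 kN.
Governing: min(1337.1, 2268.0, 1759.6) = 1337.1 kN → bolt shear.

1337.1 kN (bolt shear governs)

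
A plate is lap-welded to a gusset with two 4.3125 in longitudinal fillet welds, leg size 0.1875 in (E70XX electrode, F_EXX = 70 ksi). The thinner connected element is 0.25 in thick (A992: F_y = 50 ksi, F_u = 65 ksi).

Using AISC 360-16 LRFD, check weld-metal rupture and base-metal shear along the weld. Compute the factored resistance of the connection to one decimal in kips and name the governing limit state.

36.0 kips (weld metal governs)

Weld metal: throat = 0.707×0.1875 = 0.13256 in, L = 2×4.3125 = 8.625 in. φR_n = 0.75 × 0.6 × 70 × 0.13256 × 8.625 = 36.0 kips.
Base metal shear (0.25 in plate): yield φR_n = 1.0×0.6×50×0.25×8.625 = 64.7 kips; rupture φR_n = 0.75×0.6×65×0.25×8.625 = 63.1 kips; take 63.1 kips (rupture).
Governing: min(36.0, 63.1) = 36.0 kips → weld metal.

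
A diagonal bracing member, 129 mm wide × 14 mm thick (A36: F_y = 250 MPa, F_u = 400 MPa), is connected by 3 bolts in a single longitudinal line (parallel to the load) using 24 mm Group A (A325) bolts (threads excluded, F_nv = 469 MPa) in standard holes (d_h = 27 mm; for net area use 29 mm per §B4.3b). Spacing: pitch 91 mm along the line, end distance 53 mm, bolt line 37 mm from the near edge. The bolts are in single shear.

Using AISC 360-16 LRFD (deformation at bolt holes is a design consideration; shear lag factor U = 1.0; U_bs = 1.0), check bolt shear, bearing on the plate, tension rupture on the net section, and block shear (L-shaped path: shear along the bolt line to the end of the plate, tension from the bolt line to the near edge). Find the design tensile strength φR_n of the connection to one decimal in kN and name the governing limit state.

420.0 kN (net-section rupture governs)

Bolt shear: A_b = π(24)²/4 = 452.39 mm². φR_n = 0.75 × 469 × 452.39 × 3 × 1 = 477.4 kN.
Bearing (14 mm plate, F_u = 400 MPa): end bolts L_c = 53 − 27/2 = 39.5, R_n = min(1.2×39.5×14×400, 2.4×24×14×400) = 265.44 kN/bolt; interior L_c = 91 − 27 = 64, R_n = 322.56 kN/bolt. φR_n = 0.75 × (1×265.44 + 2×322.56) = 682.9 kN.
Tension rupture (net): A_n = (129 − 1×29)×14 = 1400 mm² (U = 1.0, A_e = A_n). φR_n = 0.75 × 400 × 1400 = 420.0 kN.
Block shear: shear path 1×[53+2×91] = 1×235 mm, A_gv = 3290, A_nv = 1×(235 − 2.5×29)×14 = 2275 mm²; tension to near edge: (37 − 0.5×29)×14 = 315 mm². R_n = min(0.6×400×2275, 0.6×250×3290) + 1.0×400×315 = min(546, 493.5) + 126 = 619.5 kN. φR_n = 0.75 × 619.5 = 464.6 kN.
Governing: min(477.4, 682.9, 420.0, 464.6) = 420.0 kN → net-section rupture.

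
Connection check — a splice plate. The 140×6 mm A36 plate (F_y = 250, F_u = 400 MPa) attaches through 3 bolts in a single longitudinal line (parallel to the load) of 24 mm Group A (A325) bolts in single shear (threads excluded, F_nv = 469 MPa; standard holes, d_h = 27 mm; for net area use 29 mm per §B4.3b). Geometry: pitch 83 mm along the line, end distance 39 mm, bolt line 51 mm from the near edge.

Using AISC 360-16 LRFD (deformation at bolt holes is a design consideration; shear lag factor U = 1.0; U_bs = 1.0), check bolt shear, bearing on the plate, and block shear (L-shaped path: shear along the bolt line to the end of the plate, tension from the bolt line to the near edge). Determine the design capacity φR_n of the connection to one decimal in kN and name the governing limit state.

204.1 kN (block shear governs)

Bolt shear: A_b = π(24)²/4 = 452.39 mm². φR_n = 0.75 × 469 × 452.39 × 3 × 1 = 477.4 kN.
Bearing (6 mm plate, F_u = 400 MPa): end bolts L_c = 39 − 27/2 = 25.5, R_n = min(1.2×25.5×6×400, 2.4×24×6×400) = 73.44 kN/bolt; interior L_c = 83 − 27 = 56, R_n = 138.24 kN/bolt. φR_n = 0.75 × (1×73.44 + 2×138.24) = 262.4 kN.
Block shear: shear path 1×[39+2×83] = 1×205 mm, A_gv = 1230, A_nv = 1×(205 − 2.5×29)×6 = 795 mm²; tension to near edge: (51 − 0.5×29)×6 = 219 mm². R_n = min(0.6×400×795, 0.6×250×1230) + 1.0×400×219 = min(190.8, 184.5) + 87.6 = 272.1 kN. φR_n = 0.75 × 272.1 = 204.1 kN.
Governing: min(477.4, 262.4, 204.1) = 204.1 kN → block shear.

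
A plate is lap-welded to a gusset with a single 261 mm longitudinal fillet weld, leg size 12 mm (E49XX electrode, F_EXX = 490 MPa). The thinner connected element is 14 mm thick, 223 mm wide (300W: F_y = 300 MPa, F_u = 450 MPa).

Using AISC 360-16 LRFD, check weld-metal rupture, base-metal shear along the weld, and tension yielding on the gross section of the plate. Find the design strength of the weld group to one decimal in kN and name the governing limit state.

488.3 kN (weld metal governs)

Weld metal: throat = 0.707×12 = 8.484 mm, L = 261 mm. φR_n = 0.75 × 0.6 × 490 × 8.484 × 261 = 488.3 kN.
Base metal shear (14 mm plate): yield φR_n = 1.0×0.6×300×14×261 = 657.7 kN; rupture φR_n = 0.75×0.6×450×14×261 = 739.9 kN; take 657.7 kN (yield).
Tension yield (gross): A_g = 223×14 = 3122 mm². φR_n = 0.90 × 300 × 3122 = 842.9 kN.
Governing: min(488.3, 657.7, 842.9) = 488.3 kN → weld metal.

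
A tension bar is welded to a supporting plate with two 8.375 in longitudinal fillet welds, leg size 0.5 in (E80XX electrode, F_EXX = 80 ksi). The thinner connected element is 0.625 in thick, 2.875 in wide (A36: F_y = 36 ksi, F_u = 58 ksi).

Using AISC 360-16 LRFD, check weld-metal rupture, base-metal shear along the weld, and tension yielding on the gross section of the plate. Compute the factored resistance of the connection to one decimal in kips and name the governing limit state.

Weld metal: throat = 0.707×0.5 = 0.3535 in, L = 2×8.375 = 16.75 in. φR_n = 0.75 × 0.6 × 80 × 0.3535 × 16.75 = 213.2 kips.
Base metal shear (0.625 in plate): yield φR_n = 1.0×0.6×36×0.625×16.75 = 226.1 kips; rupture φR_n = 0.75×0.6×58×0.625×16.75 = 273.2 kips; take 226.1 kips (yield).
Tension yield (gross): A_g = 2.875×0.625 = 1.7969 in². φR_n = 0.90 × 36 × 1.7969 = 58.2 kips.
Governing: min(213.2, 226.1, 58.2) = 58.2 kips → gross-section yield.

58.2 kips (gross-section yield governs)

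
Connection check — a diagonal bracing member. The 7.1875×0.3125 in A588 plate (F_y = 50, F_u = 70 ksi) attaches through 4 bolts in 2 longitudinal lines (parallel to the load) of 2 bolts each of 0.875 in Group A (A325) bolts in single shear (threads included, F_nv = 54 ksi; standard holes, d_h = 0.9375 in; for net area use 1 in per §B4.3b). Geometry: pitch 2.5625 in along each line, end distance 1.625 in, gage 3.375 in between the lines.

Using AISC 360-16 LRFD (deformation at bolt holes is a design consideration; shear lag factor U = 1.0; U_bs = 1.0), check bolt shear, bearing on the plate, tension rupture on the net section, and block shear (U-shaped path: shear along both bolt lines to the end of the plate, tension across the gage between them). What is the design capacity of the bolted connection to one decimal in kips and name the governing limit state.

Bolt shear: A_b = π(0.875)²/4 = 0.60132 in². φR_n = 0.75 × 54 × 0.60132 × 4 × 1 = 97.4 kips.
Bearing (0.3125 in plate, F_u = 70 ksi): end bolts L_c = 1.625 − 0.9375/2 = 1.15625, R_n = min(1.2×1.15625×0.3125×70, 2.4×0.875×0.3125×70) = 30.352 kips/bolt; interior L_c = 2.5625 − 0.9375 = 1.625, R_n = 42.656 kips/bolt. φR_n = 0.75 × (2×30.352 + 2×42.656) = 109.5 kips.
Tension rupture (net): A_n = (7.1875 − 2×1)×0.3125 = 1.6211 in² (U = 1.0, A_e = A_n). φR_n = 0.75 × 70 × 1.6211 = 85.1 kips.
Block shear: shear path 2×[1.625+1×2.5625] = 2×4.1875 in, A_gv = 2.6172, A_nv = 2×(4.1875 − 1.5×1)×0.3125 = 1.6797 in²; tension across gage: (3.375 − 1×1)×0.3125 = 0.74219 in². R_n = min(0.6×70×1.6797, 0.6×50×2.6172) + 1.0×70×0.74219 = min(70.547, 78.516) + 51.953 = 122.5 kips. φR_n = 0.75 × 122.5 = 91.9 kips.
Governing: min(97.4, 109.5, 85.1, 91.9) = 85.1 kips → net-section rupture.

85.1 kips (net-section rupture governs)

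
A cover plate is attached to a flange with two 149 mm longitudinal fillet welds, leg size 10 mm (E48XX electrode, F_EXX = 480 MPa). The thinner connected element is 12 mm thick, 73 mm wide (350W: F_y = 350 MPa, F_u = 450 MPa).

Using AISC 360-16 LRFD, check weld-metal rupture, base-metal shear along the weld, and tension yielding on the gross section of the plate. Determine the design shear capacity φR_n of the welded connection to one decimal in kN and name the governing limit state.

Weld metal: throat = 0.707×10 = 7.07 mm, L = 2×149 = 298 mm. φR_n = 0.75 × 0.6 × 480 × 7.07 × 298 = 455.1 kN.
Base metal shear (12 mm plate): yield φR_n = 1.0×0.6×350×12×298 = 751.0 kN; rupture φR_n = 0.75×0.6×450×12×298 = 724.1 kN; take 724.1 kN (rupture).
Tension yield (gross): A_g = 73×12 = 876 mm². φR_n = 0.90 × 350 × 876 = 275.9 kN.
Governing: min(455.1, 724.1, 275.9) = 275.9 kN → gross-section yield.

275.9 kN (gross-section yield governs)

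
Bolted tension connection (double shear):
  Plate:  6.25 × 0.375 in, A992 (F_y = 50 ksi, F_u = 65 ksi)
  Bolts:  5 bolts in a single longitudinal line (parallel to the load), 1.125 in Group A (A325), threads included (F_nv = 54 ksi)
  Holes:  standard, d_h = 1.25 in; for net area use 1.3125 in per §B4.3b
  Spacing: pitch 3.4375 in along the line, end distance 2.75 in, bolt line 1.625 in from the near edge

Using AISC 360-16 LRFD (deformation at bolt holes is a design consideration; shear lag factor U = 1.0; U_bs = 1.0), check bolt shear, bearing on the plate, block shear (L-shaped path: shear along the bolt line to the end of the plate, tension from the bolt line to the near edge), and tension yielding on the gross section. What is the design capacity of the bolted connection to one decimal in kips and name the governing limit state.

Bolt shear: A_b = π(1.125)²/4 = 0.99402 in². φR_n = 0.75 × 54 × 0.99402 × 5 × 2 = 402.6 kips.
Bearing (0.375 in plate, F_u = 65 ksi): end bolts L_c = 2.75 − 1.25/2 = 2.125, R_n = min(1.2×2.125×0.375×65, 2.4×1.125×0.375×65) = 62.156 kips/bolt; interior L_c = 3.4375 − 1.25 = 2.1875, R_n = 63.984 kips/bolt. φR_n = 0.75 × (1×62.156 + 4×63.984) = 238.6 kips.
Block shear: shear path 1×[2.75+4×3.4375] = 1×16.5 in, A_gv = 6.1875, A_nv = 1×(16.5 − 4.5×1.3125)×0.375 = 3.9727 in²; tension to near edge: (1.625 − 0.5×1.3125)×0.375 = 0.36328 in². R_n = min(0.6×65×3.9727, 0.6×50×6.1875) + 1.0×65×0.36328 = min(154.94, 185.63) + 23.613 = 178.55 kips. φR_n = 0.75 × 178.55 = 133.9 kips.
Tension yield (gross): A_g = 6.25×0.375 = 2.3438 in². φR_n = 0.90 × 50 × 2.3438 = 105.5 kips.
Governing: min(402.6, 238.6, 133.9, 105.5) = 105.5 kips → gross-section yield.

105.5 kips (gross-section yield governs)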